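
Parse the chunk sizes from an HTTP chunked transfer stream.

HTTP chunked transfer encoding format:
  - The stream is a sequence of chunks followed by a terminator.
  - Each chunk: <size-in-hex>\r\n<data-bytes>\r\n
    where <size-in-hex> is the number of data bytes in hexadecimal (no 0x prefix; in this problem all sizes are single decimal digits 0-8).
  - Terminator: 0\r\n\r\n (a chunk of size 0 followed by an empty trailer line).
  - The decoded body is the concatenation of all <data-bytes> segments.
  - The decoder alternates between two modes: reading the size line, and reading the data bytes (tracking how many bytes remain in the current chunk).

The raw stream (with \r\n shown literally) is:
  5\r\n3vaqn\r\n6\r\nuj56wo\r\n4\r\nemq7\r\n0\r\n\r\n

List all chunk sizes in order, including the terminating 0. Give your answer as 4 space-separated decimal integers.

Answer: 5 6 4 0

Derivation:
Chunk 1: stream[0..1]='5' size=0x5=5, data at stream[3..8]='3vaqn' -> body[0..5], body so far='3vaqn'
Chunk 2: stream[10..11]='6' size=0x6=6, data at stream[13..19]='uj56wo' -> body[5..11], body so far='3vaqnuj56wo'
Chunk 3: stream[21..22]='4' size=0x4=4, data at stream[24..28]='emq7' -> body[11..15], body so far='3vaqnuj56woemq7'
Chunk 4: stream[30..31]='0' size=0 (terminator). Final body='3vaqnuj56woemq7' (15 bytes)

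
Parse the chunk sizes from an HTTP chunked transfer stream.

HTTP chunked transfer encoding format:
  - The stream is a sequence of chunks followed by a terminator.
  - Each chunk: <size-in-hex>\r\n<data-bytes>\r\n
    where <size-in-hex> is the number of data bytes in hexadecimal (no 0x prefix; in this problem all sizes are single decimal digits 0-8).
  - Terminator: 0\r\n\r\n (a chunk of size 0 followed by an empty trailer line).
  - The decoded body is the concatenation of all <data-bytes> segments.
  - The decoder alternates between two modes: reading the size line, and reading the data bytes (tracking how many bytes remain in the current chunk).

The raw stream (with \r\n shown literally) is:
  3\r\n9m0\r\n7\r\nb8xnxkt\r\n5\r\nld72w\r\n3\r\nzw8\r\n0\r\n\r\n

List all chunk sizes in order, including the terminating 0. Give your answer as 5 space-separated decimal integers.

Chunk 1: stream[0..1]='3' size=0x3=3, data at stream[3..6]='9m0' -> body[0..3], body so far='9m0'
Chunk 2: stream[8..9]='7' size=0x7=7, data at stream[11..18]='b8xnxkt' -> body[3..10], body so far='9m0b8xnxkt'
Chunk 3: stream[20..21]='5' size=0x5=5, data at stream[23..28]='ld72w' -> body[10..15], body so far='9m0b8xnxktld72w'
Chunk 4: stream[30..31]='3' size=0x3=3, data at stream[33..36]='zw8' -> body[15..18], body so far='9m0b8xnxktld72wzw8'
Chunk 5: stream[38..39]='0' size=0 (terminator). Final body='9m0b8xnxktld72wzw8' (18 bytes)

Answer: 3 7 5 3 0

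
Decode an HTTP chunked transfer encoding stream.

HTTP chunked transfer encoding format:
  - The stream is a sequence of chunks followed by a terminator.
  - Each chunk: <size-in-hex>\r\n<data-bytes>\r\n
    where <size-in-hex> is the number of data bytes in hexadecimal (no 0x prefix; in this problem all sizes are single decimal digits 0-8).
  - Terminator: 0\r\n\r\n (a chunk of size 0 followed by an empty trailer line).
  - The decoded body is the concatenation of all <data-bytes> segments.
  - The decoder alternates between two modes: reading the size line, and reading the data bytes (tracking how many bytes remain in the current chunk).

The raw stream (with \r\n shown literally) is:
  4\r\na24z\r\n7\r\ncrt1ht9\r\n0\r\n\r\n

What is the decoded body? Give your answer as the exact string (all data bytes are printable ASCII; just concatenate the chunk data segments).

Answer: a24zcrt1ht9

Derivation:
Chunk 1: stream[0..1]='4' size=0x4=4, data at stream[3..7]='a24z' -> body[0..4], body so far='a24z'
Chunk 2: stream[9..10]='7' size=0x7=7, data at stream[12..19]='crt1ht9' -> body[4..11], body so far='a24zcrt1ht9'
Chunk 3: stream[21..22]='0' size=0 (terminator). Final body='a24zcrt1ht9' (11 bytes)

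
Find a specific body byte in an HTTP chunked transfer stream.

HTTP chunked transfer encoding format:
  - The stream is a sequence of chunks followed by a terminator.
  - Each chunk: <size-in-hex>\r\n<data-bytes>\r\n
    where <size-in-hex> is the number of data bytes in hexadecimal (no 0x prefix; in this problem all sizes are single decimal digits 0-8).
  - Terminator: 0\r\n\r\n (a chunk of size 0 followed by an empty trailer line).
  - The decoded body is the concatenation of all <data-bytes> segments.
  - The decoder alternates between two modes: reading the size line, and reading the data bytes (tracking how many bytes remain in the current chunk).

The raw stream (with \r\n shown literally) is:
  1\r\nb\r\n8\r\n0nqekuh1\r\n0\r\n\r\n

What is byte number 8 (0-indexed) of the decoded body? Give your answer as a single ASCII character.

Answer: 1

Derivation:
Chunk 1: stream[0..1]='1' size=0x1=1, data at stream[3..4]='b' -> body[0..1], body so far='b'
Chunk 2: stream[6..7]='8' size=0x8=8, data at stream[9..17]='0nqekuh1' -> body[1..9], body so far='b0nqekuh1'
Chunk 3: stream[19..20]='0' size=0 (terminator). Final body='b0nqekuh1' (9 bytes)
Body byte 8 = '1'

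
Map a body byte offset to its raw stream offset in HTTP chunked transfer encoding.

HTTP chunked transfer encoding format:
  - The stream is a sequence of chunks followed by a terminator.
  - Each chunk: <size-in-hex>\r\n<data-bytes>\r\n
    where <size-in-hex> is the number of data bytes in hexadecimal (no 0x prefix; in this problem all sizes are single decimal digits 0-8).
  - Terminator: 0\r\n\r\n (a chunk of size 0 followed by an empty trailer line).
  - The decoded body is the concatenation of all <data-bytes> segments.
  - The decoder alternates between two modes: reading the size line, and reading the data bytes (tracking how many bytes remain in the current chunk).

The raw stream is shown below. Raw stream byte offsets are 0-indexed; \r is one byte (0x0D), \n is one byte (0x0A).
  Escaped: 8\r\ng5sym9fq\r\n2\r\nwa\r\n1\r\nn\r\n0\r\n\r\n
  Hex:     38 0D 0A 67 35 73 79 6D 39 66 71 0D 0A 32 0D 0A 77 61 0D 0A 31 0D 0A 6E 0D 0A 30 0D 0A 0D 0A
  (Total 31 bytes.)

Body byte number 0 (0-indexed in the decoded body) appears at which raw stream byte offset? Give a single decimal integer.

Answer: 3

Derivation:
Chunk 1: stream[0..1]='8' size=0x8=8, data at stream[3..11]='g5sym9fq' -> body[0..8], body so far='g5sym9fq'
Chunk 2: stream[13..14]='2' size=0x2=2, data at stream[16..18]='wa' -> body[8..10], body so far='g5sym9fqwa'
Chunk 3: stream[20..21]='1' size=0x1=1, data at stream[23..24]='n' -> body[10..11], body so far='g5sym9fqwan'
Chunk 4: stream[26..27]='0' size=0 (terminator). Final body='g5sym9fqwan' (11 bytes)
Body byte 0 at stream offset 3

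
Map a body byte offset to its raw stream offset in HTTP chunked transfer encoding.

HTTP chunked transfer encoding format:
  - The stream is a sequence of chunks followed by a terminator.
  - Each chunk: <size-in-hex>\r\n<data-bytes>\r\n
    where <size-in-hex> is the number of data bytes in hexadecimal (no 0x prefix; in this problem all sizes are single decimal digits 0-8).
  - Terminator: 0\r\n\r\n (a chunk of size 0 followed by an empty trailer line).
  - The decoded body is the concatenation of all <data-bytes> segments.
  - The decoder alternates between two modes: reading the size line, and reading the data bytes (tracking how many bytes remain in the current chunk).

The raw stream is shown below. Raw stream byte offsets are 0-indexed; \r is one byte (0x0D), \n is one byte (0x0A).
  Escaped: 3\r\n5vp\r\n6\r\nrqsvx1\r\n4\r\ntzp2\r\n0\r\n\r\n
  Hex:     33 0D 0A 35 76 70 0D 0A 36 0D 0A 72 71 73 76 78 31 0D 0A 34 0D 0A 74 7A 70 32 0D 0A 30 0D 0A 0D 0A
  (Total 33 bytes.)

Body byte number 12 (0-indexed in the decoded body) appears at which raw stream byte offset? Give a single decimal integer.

Answer: 25

Derivation:
Chunk 1: stream[0..1]='3' size=0x3=3, data at stream[3..6]='5vp' -> body[0..3], body so far='5vp'
Chunk 2: stream[8..9]='6' size=0x6=6, data at stream[11..17]='rqsvx1' -> body[3..9], body so far='5vprqsvx1'
Chunk 3: stream[19..20]='4' size=0x4=4, data at stream[22..26]='tzp2' -> body[9..13], body so far='5vprqsvx1tzp2'
Chunk 4: stream[28..29]='0' size=0 (terminator). Final body='5vprqsvx1tzp2' (13 bytes)
Body byte 12 at stream offset 25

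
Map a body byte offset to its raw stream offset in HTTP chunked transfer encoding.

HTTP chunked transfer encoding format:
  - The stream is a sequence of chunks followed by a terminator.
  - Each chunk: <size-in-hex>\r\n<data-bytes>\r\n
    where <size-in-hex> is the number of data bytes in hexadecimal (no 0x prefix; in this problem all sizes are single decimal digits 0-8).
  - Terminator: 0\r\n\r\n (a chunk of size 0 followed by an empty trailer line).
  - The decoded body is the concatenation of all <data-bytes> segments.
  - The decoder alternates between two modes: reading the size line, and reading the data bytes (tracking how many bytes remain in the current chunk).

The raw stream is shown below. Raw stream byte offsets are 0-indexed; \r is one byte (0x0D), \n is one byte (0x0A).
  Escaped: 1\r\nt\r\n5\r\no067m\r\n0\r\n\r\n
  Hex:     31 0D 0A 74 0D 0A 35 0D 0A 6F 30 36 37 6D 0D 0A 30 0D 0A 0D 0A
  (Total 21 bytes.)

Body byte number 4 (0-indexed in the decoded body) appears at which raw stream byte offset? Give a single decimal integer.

Answer: 12

Derivation:
Chunk 1: stream[0..1]='1' size=0x1=1, data at stream[3..4]='t' -> body[0..1], body so far='t'
Chunk 2: stream[6..7]='5' size=0x5=5, data at stream[9..14]='o067m' -> body[1..6], body so far='to067m'
Chunk 3: stream[16..17]='0' size=0 (terminator). Final body='to067m' (6 bytes)
Body byte 4 at stream offset 12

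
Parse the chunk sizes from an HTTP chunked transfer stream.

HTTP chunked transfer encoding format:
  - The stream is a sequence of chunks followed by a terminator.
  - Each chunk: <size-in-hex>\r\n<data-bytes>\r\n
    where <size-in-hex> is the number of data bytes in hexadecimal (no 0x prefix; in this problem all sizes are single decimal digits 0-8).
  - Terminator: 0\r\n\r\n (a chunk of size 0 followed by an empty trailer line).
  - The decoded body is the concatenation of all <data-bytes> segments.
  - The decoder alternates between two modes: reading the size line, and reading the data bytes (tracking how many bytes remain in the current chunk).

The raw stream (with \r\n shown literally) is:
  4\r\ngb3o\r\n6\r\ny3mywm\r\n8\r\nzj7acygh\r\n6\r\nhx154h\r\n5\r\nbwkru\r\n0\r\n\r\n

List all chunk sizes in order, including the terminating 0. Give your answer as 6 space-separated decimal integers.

Answer: 4 6 8 6 5 0

Derivation:
Chunk 1: stream[0..1]='4' size=0x4=4, data at stream[3..7]='gb3o' -> body[0..4], body so far='gb3o'
Chunk 2: stream[9..10]='6' size=0x6=6, data at stream[12..18]='y3mywm' -> body[4..10], body so far='gb3oy3mywm'
Chunk 3: stream[20..21]='8' size=0x8=8, data at stream[23..31]='zj7acygh' -> body[10..18], body so far='gb3oy3mywmzj7acygh'
Chunk 4: stream[33..34]='6' size=0x6=6, data at stream[36..42]='hx154h' -> body[18..24], body so far='gb3oy3mywmzj7acyghhx154h'
Chunk 5: stream[44..45]='5' size=0x5=5, data at stream[47..52]='bwkru' -> body[24..29], body so far='gb3oy3mywmzj7acyghhx154hbwkru'
Chunk 6: stream[54..55]='0' size=0 (terminator). Final body='gb3oy3mywmzj7acyghhx154hbwkru' (29 bytes)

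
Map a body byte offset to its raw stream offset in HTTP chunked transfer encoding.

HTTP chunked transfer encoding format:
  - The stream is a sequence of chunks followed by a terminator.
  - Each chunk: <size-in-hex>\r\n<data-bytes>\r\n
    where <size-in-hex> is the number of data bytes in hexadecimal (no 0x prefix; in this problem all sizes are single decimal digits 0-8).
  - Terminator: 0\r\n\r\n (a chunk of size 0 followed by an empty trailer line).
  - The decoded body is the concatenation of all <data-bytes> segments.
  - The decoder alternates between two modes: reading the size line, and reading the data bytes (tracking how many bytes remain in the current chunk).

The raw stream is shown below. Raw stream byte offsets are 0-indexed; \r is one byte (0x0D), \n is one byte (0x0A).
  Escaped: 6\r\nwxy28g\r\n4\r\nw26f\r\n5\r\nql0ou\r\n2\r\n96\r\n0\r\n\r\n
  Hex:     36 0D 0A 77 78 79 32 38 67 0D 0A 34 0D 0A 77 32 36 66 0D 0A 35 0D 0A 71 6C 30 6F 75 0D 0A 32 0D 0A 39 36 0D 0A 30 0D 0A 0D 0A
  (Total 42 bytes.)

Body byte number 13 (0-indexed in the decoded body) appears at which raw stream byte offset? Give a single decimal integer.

Answer: 26

Derivation:
Chunk 1: stream[0..1]='6' size=0x6=6, data at stream[3..9]='wxy28g' -> body[0..6], body so far='wxy28g'
Chunk 2: stream[11..12]='4' size=0x4=4, data at stream[14..18]='w26f' -> body[6..10], body so far='wxy28gw26f'
Chunk 3: stream[20..21]='5' size=0x5=5, data at stream[23..28]='ql0ou' -> body[10..15], body so far='wxy28gw26fql0ou'
Chunk 4: stream[30..31]='2' size=0x2=2, data at stream[33..35]='96' -> body[15..17], body so far='wxy28gw26fql0ou96'
Chunk 5: stream[37..38]='0' size=0 (terminator). Final body='wxy28gw26fql0ou96' (17 bytes)
Body byte 13 at stream offset 26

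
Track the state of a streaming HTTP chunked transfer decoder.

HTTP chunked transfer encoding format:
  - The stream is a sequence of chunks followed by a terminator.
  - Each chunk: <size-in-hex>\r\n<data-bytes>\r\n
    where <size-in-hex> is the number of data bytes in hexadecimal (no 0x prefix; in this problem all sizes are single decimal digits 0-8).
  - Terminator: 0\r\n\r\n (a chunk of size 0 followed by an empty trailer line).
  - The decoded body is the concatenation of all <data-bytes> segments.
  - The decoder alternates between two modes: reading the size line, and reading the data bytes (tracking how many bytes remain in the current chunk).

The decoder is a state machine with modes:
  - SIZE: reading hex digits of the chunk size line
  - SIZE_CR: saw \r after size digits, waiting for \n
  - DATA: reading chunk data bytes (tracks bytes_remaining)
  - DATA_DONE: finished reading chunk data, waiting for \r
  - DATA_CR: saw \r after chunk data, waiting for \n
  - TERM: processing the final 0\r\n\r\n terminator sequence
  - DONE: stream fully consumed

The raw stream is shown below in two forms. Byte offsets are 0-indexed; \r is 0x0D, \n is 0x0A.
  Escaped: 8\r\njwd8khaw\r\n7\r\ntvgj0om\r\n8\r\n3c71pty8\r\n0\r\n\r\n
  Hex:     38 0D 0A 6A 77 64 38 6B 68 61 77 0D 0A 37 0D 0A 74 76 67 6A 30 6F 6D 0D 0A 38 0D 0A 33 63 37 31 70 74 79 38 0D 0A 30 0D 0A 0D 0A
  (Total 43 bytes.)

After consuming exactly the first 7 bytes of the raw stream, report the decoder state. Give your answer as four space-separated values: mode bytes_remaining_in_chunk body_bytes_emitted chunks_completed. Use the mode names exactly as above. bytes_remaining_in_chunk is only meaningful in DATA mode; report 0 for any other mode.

Answer: DATA 4 4 0

Derivation:
Byte 0 = '8': mode=SIZE remaining=0 emitted=0 chunks_done=0
Byte 1 = 0x0D: mode=SIZE_CR remaining=0 emitted=0 chunks_done=0
Byte 2 = 0x0A: mode=DATA remaining=8 emitted=0 chunks_done=0
Byte 3 = 'j': mode=DATA remaining=7 emitted=1 chunks_done=0
Byte 4 = 'w': mode=DATA remaining=6 emitted=2 chunks_done=0
Byte 5 = 'd': mode=DATA remaining=5 emitted=3 chunks_done=0
Byte 6 = '8': mode=DATA remaining=4 emitted=4 chunks_done=0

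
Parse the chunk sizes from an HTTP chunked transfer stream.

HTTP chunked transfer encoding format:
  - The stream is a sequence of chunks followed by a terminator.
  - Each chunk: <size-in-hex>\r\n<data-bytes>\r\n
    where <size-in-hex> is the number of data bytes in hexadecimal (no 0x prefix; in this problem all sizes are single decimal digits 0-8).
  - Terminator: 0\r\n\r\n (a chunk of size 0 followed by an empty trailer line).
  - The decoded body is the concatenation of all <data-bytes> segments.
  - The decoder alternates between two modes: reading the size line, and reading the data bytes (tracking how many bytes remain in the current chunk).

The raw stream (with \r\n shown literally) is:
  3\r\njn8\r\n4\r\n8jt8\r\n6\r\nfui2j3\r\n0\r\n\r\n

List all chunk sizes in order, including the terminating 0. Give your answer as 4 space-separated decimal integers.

Chunk 1: stream[0..1]='3' size=0x3=3, data at stream[3..6]='jn8' -> body[0..3], body so far='jn8'
Chunk 2: stream[8..9]='4' size=0x4=4, data at stream[11..15]='8jt8' -> body[3..7], body so far='jn88jt8'
Chunk 3: stream[17..18]='6' size=0x6=6, data at stream[20..26]='fui2j3' -> body[7..13], body so far='jn88jt8fui2j3'
Chunk 4: stream[28..29]='0' size=0 (terminator). Final body='jn88jt8fui2j3' (13 bytes)

Answer: 3 4 6 0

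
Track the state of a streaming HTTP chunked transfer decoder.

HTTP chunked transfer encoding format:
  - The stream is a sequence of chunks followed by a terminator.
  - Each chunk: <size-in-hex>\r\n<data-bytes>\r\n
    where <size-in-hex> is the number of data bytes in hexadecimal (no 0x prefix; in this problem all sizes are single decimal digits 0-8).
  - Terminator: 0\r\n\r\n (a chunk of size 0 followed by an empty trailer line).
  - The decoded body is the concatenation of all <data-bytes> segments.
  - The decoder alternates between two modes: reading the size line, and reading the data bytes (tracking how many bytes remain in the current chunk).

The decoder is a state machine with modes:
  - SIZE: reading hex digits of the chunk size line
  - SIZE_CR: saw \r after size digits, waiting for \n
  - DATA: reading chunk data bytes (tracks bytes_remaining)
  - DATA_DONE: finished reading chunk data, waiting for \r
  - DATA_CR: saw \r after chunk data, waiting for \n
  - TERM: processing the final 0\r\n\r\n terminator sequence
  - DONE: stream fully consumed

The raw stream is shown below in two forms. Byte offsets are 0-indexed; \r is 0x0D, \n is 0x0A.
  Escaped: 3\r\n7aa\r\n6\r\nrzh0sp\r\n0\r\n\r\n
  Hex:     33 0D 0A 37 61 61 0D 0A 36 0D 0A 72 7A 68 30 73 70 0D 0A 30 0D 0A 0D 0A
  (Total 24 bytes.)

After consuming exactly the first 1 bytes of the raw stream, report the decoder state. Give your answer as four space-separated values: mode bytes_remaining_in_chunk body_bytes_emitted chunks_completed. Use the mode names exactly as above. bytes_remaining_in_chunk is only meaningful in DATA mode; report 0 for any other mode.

Answer: SIZE 0 0 0

Derivation:
Byte 0 = '3': mode=SIZE remaining=0 emitted=0 chunks_done=0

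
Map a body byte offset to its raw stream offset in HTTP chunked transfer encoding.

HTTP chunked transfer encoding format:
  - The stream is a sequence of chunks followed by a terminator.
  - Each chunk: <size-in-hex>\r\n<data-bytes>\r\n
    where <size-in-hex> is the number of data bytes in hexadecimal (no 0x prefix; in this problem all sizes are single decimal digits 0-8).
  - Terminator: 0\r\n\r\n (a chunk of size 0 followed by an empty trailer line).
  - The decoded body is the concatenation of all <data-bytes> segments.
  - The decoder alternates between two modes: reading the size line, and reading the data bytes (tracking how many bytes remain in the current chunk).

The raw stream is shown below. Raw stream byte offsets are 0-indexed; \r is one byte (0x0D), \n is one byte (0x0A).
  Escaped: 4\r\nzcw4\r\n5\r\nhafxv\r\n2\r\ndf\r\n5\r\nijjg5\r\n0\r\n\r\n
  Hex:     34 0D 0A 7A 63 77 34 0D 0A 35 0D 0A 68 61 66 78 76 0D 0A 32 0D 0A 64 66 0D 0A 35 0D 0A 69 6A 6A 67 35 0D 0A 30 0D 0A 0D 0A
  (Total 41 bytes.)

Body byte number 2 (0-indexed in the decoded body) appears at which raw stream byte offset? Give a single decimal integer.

Answer: 5

Derivation:
Chunk 1: stream[0..1]='4' size=0x4=4, data at stream[3..7]='zcw4' -> body[0..4], body so far='zcw4'
Chunk 2: stream[9..10]='5' size=0x5=5, data at stream[12..17]='hafxv' -> body[4..9], body so far='zcw4hafxv'
Chunk 3: stream[19..20]='2' size=0x2=2, data at stream[22..24]='df' -> body[9..11], body so far='zcw4hafxvdf'
Chunk 4: stream[26..27]='5' size=0x5=5, data at stream[29..34]='ijjg5' -> body[11..16], body so far='zcw4hafxvdfijjg5'
Chunk 5: stream[36..37]='0' size=0 (terminator). Final body='zcw4hafxvdfijjg5' (16 bytes)
Body byte 2 at stream offset 5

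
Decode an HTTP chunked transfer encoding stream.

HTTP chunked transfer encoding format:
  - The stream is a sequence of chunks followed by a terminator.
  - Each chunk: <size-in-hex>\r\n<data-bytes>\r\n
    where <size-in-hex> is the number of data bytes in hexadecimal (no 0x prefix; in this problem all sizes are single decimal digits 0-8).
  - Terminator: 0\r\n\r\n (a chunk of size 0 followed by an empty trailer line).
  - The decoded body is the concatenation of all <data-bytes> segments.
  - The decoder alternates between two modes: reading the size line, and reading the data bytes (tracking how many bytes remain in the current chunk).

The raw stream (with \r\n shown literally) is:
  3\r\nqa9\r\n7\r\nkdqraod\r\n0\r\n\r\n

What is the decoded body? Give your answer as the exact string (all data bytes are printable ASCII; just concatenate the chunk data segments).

Chunk 1: stream[0..1]='3' size=0x3=3, data at stream[3..6]='qa9' -> body[0..3], body so far='qa9'
Chunk 2: stream[8..9]='7' size=0x7=7, data at stream[11..18]='kdqraod' -> body[3..10], body so far='qa9kdqraod'
Chunk 3: stream[20..21]='0' size=0 (terminator). Final body='qa9kdqraod' (10 bytes)

Answer: qa9kdqraod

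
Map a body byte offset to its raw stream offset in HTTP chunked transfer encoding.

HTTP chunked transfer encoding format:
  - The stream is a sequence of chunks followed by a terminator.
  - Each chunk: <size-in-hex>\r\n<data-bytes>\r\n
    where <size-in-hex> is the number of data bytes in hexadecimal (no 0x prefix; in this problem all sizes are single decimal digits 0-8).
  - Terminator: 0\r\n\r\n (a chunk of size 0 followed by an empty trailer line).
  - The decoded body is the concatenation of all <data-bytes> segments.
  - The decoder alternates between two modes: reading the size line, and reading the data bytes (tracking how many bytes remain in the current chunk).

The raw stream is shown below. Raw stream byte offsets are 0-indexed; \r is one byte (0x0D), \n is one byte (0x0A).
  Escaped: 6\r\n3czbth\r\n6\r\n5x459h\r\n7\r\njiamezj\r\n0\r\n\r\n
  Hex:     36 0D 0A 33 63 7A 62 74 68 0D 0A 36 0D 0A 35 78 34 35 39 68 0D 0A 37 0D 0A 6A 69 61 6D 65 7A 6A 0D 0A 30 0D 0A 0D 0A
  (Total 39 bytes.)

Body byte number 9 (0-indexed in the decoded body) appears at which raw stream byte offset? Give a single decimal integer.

Answer: 17

Derivation:
Chunk 1: stream[0..1]='6' size=0x6=6, data at stream[3..9]='3czbth' -> body[0..6], body so far='3czbth'
Chunk 2: stream[11..12]='6' size=0x6=6, data at stream[14..20]='5x459h' -> body[6..12], body so far='3czbth5x459h'
Chunk 3: stream[22..23]='7' size=0x7=7, data at stream[25..32]='jiamezj' -> body[12..19], body so far='3czbth5x459hjiamezj'
Chunk 4: stream[34..35]='0' size=0 (terminator). Final body='3czbth5x459hjiamezj' (19 bytes)
Body byte 9 at stream offset 17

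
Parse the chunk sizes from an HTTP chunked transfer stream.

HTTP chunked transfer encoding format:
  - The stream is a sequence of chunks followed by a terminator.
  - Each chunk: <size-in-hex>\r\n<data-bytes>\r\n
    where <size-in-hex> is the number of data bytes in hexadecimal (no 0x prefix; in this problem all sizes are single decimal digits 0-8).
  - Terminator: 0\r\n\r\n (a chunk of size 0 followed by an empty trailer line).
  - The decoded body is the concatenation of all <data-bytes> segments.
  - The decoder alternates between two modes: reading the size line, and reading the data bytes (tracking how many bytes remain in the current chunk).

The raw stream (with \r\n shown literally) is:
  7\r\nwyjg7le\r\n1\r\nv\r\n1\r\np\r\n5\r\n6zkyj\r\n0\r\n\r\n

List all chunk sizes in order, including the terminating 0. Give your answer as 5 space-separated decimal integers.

Chunk 1: stream[0..1]='7' size=0x7=7, data at stream[3..10]='wyjg7le' -> body[0..7], body so far='wyjg7le'
Chunk 2: stream[12..13]='1' size=0x1=1, data at stream[15..16]='v' -> body[7..8], body so far='wyjg7lev'
Chunk 3: stream[18..19]='1' size=0x1=1, data at stream[21..22]='p' -> body[8..9], body so far='wyjg7levp'
Chunk 4: stream[24..25]='5' size=0x5=5, data at stream[27..32]='6zkyj' -> body[9..14], body so far='wyjg7levp6zkyj'
Chunk 5: stream[34..35]='0' size=0 (terminator). Final body='wyjg7levp6zkyj' (14 bytes)

Answer: 7 1 1 5 0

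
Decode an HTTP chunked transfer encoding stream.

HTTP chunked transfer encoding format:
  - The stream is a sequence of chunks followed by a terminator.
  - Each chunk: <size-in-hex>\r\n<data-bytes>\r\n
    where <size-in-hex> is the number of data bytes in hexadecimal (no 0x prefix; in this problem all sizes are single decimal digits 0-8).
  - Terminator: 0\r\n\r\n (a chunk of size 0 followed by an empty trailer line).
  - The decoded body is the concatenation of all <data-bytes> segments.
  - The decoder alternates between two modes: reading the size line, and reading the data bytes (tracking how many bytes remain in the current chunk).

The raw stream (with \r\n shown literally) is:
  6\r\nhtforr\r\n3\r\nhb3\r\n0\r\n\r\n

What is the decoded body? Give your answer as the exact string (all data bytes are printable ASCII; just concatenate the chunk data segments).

Chunk 1: stream[0..1]='6' size=0x6=6, data at stream[3..9]='htforr' -> body[0..6], body so far='htforr'
Chunk 2: stream[11..12]='3' size=0x3=3, data at stream[14..17]='hb3' -> body[6..9], body so far='htforrhb3'
Chunk 3: stream[19..20]='0' size=0 (terminator). Final body='htforrhb3' (9 bytes)

Answer: htforrhb3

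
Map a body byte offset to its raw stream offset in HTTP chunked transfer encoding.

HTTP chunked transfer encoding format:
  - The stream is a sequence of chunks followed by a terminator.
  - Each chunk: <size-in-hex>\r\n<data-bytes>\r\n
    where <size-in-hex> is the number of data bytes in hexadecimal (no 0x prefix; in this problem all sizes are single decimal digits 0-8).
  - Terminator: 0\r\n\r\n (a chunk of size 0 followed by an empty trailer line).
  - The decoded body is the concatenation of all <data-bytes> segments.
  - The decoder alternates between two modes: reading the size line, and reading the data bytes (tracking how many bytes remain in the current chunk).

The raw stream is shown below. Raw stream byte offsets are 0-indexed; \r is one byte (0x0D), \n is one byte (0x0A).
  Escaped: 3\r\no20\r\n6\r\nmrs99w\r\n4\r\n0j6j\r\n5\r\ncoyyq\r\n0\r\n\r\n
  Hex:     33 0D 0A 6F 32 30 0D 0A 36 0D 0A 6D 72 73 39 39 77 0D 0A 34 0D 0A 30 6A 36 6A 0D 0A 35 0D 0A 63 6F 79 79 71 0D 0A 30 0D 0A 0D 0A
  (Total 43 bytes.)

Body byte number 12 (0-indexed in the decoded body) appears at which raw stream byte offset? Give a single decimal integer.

Answer: 25

Derivation:
Chunk 1: stream[0..1]='3' size=0x3=3, data at stream[3..6]='o20' -> body[0..3], body so far='o20'
Chunk 2: stream[8..9]='6' size=0x6=6, data at stream[11..17]='mrs99w' -> body[3..9], body so far='o20mrs99w'
Chunk 3: stream[19..20]='4' size=0x4=4, data at stream[22..26]='0j6j' -> body[9..13], body so far='o20mrs99w0j6j'
Chunk 4: stream[28..29]='5' size=0x5=5, data at stream[31..36]='coyyq' -> body[13..18], body so far='o20mrs99w0j6jcoyyq'
Chunk 5: stream[38..39]='0' size=0 (terminator). Final body='o20mrs99w0j6jcoyyq' (18 bytes)
Body byte 12 at stream offset 25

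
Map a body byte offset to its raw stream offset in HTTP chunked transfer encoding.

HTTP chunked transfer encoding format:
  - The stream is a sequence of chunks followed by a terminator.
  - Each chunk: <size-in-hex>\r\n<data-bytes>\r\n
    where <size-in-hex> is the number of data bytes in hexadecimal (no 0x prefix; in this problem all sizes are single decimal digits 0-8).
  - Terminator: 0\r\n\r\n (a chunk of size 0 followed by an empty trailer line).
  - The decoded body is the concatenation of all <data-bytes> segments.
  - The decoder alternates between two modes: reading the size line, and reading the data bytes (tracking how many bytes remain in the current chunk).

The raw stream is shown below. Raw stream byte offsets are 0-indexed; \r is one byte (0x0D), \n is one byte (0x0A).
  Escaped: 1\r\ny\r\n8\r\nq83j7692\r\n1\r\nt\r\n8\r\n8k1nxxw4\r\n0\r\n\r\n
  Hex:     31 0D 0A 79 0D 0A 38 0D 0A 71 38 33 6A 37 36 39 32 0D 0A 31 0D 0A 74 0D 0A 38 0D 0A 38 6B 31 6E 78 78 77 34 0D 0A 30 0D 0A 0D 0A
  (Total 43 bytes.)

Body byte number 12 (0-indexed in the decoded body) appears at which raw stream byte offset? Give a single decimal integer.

Answer: 30

Derivation:
Chunk 1: stream[0..1]='1' size=0x1=1, data at stream[3..4]='y' -> body[0..1], body so far='y'
Chunk 2: stream[6..7]='8' size=0x8=8, data at stream[9..17]='q83j7692' -> body[1..9], body so far='yq83j7692'
Chunk 3: stream[19..20]='1' size=0x1=1, data at stream[22..23]='t' -> body[9..10], body so far='yq83j7692t'
Chunk 4: stream[25..26]='8' size=0x8=8, data at stream[28..36]='8k1nxxw4' -> body[10..18], body so far='yq83j7692t8k1nxxw4'
Chunk 5: stream[38..39]='0' size=0 (terminator). Final body='yq83j7692t8k1nxxw4' (18 bytes)
Body byte 12 at stream offset 30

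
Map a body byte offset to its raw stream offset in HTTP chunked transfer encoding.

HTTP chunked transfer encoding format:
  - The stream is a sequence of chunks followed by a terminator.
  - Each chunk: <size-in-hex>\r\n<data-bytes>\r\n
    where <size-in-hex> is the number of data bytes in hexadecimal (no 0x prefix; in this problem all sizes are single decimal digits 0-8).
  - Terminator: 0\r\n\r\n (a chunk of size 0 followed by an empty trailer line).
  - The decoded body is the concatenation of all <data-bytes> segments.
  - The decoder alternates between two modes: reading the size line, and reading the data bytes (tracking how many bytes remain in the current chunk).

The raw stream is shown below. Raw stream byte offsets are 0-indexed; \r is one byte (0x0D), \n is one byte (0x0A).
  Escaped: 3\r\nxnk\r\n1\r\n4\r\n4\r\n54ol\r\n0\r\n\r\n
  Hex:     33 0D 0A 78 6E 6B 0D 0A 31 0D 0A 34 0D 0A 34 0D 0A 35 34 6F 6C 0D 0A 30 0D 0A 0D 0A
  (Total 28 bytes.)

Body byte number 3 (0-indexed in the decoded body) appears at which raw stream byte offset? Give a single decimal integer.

Chunk 1: stream[0..1]='3' size=0x3=3, data at stream[3..6]='xnk' -> body[0..3], body so far='xnk'
Chunk 2: stream[8..9]='1' size=0x1=1, data at stream[11..12]='4' -> body[3..4], body so far='xnk4'
Chunk 3: stream[14..15]='4' size=0x4=4, data at stream[17..21]='54ol' -> body[4..8], body so far='xnk454ol'
Chunk 4: stream[23..24]='0' size=0 (terminator). Final body='xnk454ol' (8 bytes)
Body byte 3 at stream offset 11

Answer: 11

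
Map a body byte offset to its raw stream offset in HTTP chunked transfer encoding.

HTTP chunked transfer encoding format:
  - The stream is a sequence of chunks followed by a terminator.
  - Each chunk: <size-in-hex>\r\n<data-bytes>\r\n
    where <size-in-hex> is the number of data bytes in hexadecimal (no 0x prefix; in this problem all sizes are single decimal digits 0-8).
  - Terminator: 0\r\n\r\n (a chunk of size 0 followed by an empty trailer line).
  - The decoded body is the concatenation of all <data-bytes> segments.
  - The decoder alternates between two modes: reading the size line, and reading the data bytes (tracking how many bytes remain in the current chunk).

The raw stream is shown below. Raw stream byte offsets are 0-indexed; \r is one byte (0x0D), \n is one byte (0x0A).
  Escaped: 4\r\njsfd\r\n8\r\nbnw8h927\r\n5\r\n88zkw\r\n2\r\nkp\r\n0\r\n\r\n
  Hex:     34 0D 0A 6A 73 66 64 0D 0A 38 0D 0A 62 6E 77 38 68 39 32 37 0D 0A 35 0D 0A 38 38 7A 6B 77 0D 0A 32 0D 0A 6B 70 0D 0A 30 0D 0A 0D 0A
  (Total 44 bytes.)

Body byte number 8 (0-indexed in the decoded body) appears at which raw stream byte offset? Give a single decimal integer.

Answer: 16

Derivation:
Chunk 1: stream[0..1]='4' size=0x4=4, data at stream[3..7]='jsfd' -> body[0..4], body so far='jsfd'
Chunk 2: stream[9..10]='8' size=0x8=8, data at stream[12..20]='bnw8h927' -> body[4..12], body so far='jsfdbnw8h927'
Chunk 3: stream[22..23]='5' size=0x5=5, data at stream[25..30]='88zkw' -> body[12..17], body so far='jsfdbnw8h92788zkw'
Chunk 4: stream[32..33]='2' size=0x2=2, data at stream[35..37]='kp' -> body[17..19], body so far='jsfdbnw8h92788zkwkp'
Chunk 5: stream[39..40]='0' size=0 (terminator). Final body='jsfdbnw8h92788zkwkp' (19 bytes)
Body byte 8 at stream offset 16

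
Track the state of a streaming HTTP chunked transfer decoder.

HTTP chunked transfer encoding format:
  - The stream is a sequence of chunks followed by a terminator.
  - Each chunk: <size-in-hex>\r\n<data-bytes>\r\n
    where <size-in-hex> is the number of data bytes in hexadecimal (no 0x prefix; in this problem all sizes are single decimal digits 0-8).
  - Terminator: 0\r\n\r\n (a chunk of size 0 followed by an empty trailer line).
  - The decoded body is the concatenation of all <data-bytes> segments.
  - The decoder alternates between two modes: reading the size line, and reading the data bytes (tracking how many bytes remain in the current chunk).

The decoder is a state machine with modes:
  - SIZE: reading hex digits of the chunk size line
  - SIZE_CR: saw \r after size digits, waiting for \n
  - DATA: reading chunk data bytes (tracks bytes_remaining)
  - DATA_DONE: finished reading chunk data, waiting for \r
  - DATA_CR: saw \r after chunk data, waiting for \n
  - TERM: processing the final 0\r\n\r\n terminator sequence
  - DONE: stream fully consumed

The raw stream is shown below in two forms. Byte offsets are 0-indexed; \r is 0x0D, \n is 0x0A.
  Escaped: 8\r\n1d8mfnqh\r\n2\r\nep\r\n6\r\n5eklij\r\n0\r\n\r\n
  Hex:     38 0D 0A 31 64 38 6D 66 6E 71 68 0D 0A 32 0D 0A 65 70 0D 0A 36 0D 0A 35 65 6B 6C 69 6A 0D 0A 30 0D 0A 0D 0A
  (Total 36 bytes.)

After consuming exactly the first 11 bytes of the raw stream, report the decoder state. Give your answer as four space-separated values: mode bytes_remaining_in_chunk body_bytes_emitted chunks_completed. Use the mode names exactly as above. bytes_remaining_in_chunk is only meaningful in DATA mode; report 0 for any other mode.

Byte 0 = '8': mode=SIZE remaining=0 emitted=0 chunks_done=0
Byte 1 = 0x0D: mode=SIZE_CR remaining=0 emitted=0 chunks_done=0
Byte 2 = 0x0A: mode=DATA remaining=8 emitted=0 chunks_done=0
Byte 3 = '1': mode=DATA remaining=7 emitted=1 chunks_done=0
Byte 4 = 'd': mode=DATA remaining=6 emitted=2 chunks_done=0
Byte 5 = '8': mode=DATA remaining=5 emitted=3 chunks_done=0
Byte 6 = 'm': mode=DATA remaining=4 emitted=4 chunks_done=0
Byte 7 = 'f': mode=DATA remaining=3 emitted=5 chunks_done=0
Byte 8 = 'n': mode=DATA remaining=2 emitted=6 chunks_done=0
Byte 9 = 'q': mode=DATA remaining=1 emitted=7 chunks_done=0
Byte 10 = 'h': mode=DATA_DONE remaining=0 emitted=8 chunks_done=0

Answer: DATA_DONE 0 8 0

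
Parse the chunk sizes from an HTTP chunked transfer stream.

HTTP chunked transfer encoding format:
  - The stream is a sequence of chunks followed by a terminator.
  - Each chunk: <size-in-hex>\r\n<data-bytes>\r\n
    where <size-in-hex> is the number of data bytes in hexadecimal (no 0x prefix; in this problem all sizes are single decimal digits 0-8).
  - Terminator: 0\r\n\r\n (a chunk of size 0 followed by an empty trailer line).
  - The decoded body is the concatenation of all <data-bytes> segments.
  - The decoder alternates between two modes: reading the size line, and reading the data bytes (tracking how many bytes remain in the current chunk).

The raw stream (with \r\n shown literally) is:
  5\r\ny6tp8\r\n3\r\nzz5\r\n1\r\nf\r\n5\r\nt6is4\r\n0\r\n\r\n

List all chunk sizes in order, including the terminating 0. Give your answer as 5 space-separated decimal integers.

Chunk 1: stream[0..1]='5' size=0x5=5, data at stream[3..8]='y6tp8' -> body[0..5], body so far='y6tp8'
Chunk 2: stream[10..11]='3' size=0x3=3, data at stream[13..16]='zz5' -> body[5..8], body so far='y6tp8zz5'
Chunk 3: stream[18..19]='1' size=0x1=1, data at stream[21..22]='f' -> body[8..9], body so far='y6tp8zz5f'
Chunk 4: stream[24..25]='5' size=0x5=5, data at stream[27..32]='t6is4' -> body[9..14], body so far='y6tp8zz5ft6is4'
Chunk 5: stream[34..35]='0' size=0 (terminator). Final body='y6tp8zz5ft6is4' (14 bytes)

Answer: 5 3 1 5 0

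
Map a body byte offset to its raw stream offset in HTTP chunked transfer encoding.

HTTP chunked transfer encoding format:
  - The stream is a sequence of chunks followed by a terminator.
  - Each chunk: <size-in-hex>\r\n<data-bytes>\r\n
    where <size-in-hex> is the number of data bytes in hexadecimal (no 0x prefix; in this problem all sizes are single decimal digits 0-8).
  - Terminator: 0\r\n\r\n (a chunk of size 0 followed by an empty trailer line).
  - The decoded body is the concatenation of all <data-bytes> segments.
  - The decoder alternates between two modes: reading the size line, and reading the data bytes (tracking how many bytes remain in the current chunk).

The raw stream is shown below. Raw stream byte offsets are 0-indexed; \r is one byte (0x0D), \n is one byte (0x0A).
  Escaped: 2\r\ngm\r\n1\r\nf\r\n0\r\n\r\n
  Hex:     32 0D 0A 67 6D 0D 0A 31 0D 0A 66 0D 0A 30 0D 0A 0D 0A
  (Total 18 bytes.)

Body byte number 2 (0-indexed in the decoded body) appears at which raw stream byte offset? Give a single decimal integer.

Answer: 10

Derivation:
Chunk 1: stream[0..1]='2' size=0x2=2, data at stream[3..5]='gm' -> body[0..2], body so far='gm'
Chunk 2: stream[7..8]='1' size=0x1=1, data at stream[10..11]='f' -> body[2..3], body so far='gmf'
Chunk 3: stream[13..14]='0' size=0 (terminator). Final body='gmf' (3 bytes)
Body byte 2 at stream offset 10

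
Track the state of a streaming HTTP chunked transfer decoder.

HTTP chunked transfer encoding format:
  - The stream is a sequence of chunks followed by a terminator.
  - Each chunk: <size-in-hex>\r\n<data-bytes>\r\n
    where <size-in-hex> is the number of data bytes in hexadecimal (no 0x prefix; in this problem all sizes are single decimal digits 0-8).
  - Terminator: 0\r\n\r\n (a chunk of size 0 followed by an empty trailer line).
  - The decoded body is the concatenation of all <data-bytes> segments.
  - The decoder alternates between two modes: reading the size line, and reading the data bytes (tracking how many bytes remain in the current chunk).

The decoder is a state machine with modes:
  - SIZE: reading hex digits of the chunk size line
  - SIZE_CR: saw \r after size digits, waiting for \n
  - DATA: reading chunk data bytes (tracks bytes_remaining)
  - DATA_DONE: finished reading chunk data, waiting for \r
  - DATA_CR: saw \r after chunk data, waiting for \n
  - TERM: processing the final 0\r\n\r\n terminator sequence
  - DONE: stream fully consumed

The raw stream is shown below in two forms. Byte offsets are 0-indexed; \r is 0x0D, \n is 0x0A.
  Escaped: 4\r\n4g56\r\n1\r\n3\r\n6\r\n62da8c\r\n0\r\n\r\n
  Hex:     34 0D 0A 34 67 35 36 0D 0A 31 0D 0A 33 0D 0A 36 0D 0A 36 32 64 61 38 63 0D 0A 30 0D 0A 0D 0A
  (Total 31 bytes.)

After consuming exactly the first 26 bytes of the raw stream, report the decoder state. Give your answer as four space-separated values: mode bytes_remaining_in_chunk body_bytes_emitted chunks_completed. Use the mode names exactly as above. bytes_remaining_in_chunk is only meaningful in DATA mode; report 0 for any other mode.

Answer: SIZE 0 11 3

Derivation:
Byte 0 = '4': mode=SIZE remaining=0 emitted=0 chunks_done=0
Byte 1 = 0x0D: mode=SIZE_CR remaining=0 emitted=0 chunks_done=0
Byte 2 = 0x0A: mode=DATA remaining=4 emitted=0 chunks_done=0
Byte 3 = '4': mode=DATA remaining=3 emitted=1 chunks_done=0
Byte 4 = 'g': mode=DATA remaining=2 emitted=2 chunks_done=0
Byte 5 = '5': mode=DATA remaining=1 emitted=3 chunks_done=0
Byte 6 = '6': mode=DATA_DONE remaining=0 emitted=4 chunks_done=0
Byte 7 = 0x0D: mode=DATA_CR remaining=0 emitted=4 chunks_done=0
Byte 8 = 0x0A: mode=SIZE remaining=0 emitted=4 chunks_done=1
Byte 9 = '1': mode=SIZE remaining=0 emitted=4 chunks_done=1
Byte 10 = 0x0D: mode=SIZE_CR remaining=0 emitted=4 chunks_done=1
Byte 11 = 0x0A: mode=DATA remaining=1 emitted=4 chunks_done=1
Byte 12 = '3': mode=DATA_DONE remaining=0 emitted=5 chunks_done=1
Byte 13 = 0x0D: mode=DATA_CR remaining=0 emitted=5 chunks_done=1
Byte 14 = 0x0A: mode=SIZE remaining=0 emitted=5 chunks_done=2
Byte 15 = '6': mode=SIZE remaining=0 emitted=5 chunks_done=2
Byte 16 = 0x0D: mode=SIZE_CR remaining=0 emitted=5 chunks_done=2
Byte 17 = 0x0A: mode=DATA remaining=6 emitted=5 chunks_done=2
Byte 18 = '6': mode=DATA remaining=5 emitted=6 chunks_done=2
Byte 19 = '2': mode=DATA remaining=4 emitted=7 chunks_done=2
Byte 20 = 'd': mode=DATA remaining=3 emitted=8 chunks_done=2
Byte 21 = 'a': mode=DATA remaining=2 emitted=9 chunks_done=2
Byte 22 = '8': mode=DATA remaining=1 emitted=10 chunks_done=2
Byte 23 = 'c': mode=DATA_DONE remaining=0 emitted=11 chunks_done=2
Byte 24 = 0x0D: mode=DATA_CR remaining=0 emitted=11 chunks_done=2
Byte 25 = 0x0A: mode=SIZE remaining=0 emitted=11 chunks_done=3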